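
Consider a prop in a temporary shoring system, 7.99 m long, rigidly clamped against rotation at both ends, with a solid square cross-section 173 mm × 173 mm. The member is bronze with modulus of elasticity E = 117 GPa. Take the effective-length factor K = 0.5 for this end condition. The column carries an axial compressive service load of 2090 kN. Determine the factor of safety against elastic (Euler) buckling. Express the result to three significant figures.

I = a⁴/12 = 173⁴/12 = 7.465×10^7 mm⁴
I = 7.465×10^7 mm⁴ = 7.465×10^-5 m⁴
Effective length L_e = K·L = 0.5 × 7.99 = 3.995 m
P_cr = π²EI / L_e² = π² × 117×10⁹ × 7.465×10^-5 / 3.995² = 5.401×10^6 N
Factor of safety n = P_cr / P = 5400.8 / 2090 = 2.58

n ≈ 2.58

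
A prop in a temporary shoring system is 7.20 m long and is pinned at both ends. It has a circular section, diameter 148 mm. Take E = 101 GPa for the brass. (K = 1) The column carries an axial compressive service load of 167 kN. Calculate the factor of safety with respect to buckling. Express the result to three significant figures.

n ≈ 2.71

I = πd⁴/64 = π×148⁴/64 = 2.355×10^7 mm⁴
I = 2.355×10^7 mm⁴ = 2.355×10^-5 m⁴
Effective length L_e = K·L = 1 × 7.20 = 7.200 m
P_cr = π²EI / L_e² = π² × 101×10⁹ × 2.355×10^-5 / 7.200² = 4.529×10^5 N
Factor of safety n = P_cr / P = 452.87 / 167 = 2.71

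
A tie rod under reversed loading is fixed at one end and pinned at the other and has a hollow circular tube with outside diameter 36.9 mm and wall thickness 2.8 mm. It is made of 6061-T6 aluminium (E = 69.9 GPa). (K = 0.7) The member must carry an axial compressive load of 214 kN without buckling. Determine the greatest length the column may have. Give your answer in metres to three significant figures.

L_max ≈ 0.537 m

Inner diameter d_i = 36.9 − 2×2.8 = 31.30 mm
I = π(d_o⁴ − d_i⁴)/64 = π(36.9⁴ − 31.30⁴)/64 = 4.389×10^4 mm⁴
I = 4.389×10^-8 m⁴
At the buckling limit P_cr = P = 2.140×10^5 N
From P_cr = π²EI/(K·L)²:  L = (1/K)·√(π²EI/P_cr) = (1/0.7)·√(π²×6.99×10^10×4.389×10^-8/2.140×10^5)
L = 0.537 m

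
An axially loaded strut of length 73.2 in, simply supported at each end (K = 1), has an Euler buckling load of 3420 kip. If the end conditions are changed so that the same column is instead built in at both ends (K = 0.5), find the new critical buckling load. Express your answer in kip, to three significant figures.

P_cr ∝ 1/K², so P_cr,new = P_cr,old × (K_old/K_new)² = 3420 × (1/0.5)²
= 3420 × 4.000 = 13700 kip

P_cr ≈ 13700 kip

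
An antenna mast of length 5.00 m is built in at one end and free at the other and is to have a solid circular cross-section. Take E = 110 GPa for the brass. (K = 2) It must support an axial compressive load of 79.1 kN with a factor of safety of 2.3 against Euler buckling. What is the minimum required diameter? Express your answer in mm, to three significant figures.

Required P_cr = n·P = 2.3 × 79.1 = 181.9 kN
L_e = K·L = 2 × 5.00 = 10.00 m
Required I = P_cr·L_e²/(π²E) = 1.819×10^5 × 10.00² / (π² × 1.10×10^11) = 1.676×10^-5 m⁴
I_req = 1.676×10^7 mm⁴
Solid circle: I = πd⁴/64  ⇒  d = (64I/π)^(1/4) = (64×1.676×10^7/π)^(1/4) = 136 mm

d ≈ 136 mm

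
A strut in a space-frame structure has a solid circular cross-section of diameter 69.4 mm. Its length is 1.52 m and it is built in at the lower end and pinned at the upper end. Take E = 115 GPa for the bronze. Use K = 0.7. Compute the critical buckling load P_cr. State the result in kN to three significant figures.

I = πd⁴/64 = π×69.4⁴/64 = 1.139×10^6 mm⁴
I = 1.139×10^6 mm⁴ = 1.139×10^-6 m⁴
Effective length L_e = K·L = 0.7 × 1.52 = 1.064 m
P_cr = π²EI / L_e² = π² × 115×10⁹ × 1.139×10^-6 / 1.064² = 1.142×10^6 N

P_cr ≈ 1140 kN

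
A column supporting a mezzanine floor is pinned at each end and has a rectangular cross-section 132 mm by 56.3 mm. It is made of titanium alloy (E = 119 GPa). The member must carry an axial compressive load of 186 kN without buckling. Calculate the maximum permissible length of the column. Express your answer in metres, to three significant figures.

L_max ≈ 3.52 m

Buckling occurs about the weak axis: I_min = h·b³/12 with b = 56.3 mm (the shorter side).
I_min = 132×56.3³/12 = 1.963×10^6 mm⁴
I = 1.963×10^-6 m⁴
At the buckling limit P_cr = P = 1.860×10^5 N
From P_cr = π²EI/(K·L)²:  L = (1/K)·√(π²EI/P_cr) = (1/1)·√(π²×1.19×10^11×1.963×10^-6/1.860×10^5)
L = 3.52 m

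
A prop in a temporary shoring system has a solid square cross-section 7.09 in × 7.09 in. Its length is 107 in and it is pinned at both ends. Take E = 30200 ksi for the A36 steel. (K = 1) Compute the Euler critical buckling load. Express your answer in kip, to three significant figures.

P_cr ≈ 5480 kip

I = a⁴/12 = 7.09⁴/12 = 210.6 in⁴
Effective length L_e = K·L = 1 × 107 = 107.0 in
P_cr = π²EI / L_e² = π² × 30200×10³ × 210.6 / 107.0² = 5.482×10^6 lb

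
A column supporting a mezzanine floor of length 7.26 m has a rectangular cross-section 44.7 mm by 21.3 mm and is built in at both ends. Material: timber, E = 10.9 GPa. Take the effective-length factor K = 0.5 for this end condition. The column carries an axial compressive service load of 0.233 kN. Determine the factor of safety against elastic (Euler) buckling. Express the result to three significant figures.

n ≈ 1.26

Buckling occurs about the weak axis: I_min = h·b³/12 with b = 21.3 mm (the shorter side).
I_min = 44.7×21.3³/12 = 3.600×10^4 mm⁴
I = 3.600×10^4 mm⁴ = 3.600×10^-8 m⁴
Effective length L_e = K·L = 0.5 × 7.26 = 3.630 m
P_cr = π²EI / L_e² = π² × 10.9×10⁹ × 3.600×10^-8 / 3.630² = 293.9 N
Factor of safety n = P_cr / P = 0.29389 / 0.233 = 1.26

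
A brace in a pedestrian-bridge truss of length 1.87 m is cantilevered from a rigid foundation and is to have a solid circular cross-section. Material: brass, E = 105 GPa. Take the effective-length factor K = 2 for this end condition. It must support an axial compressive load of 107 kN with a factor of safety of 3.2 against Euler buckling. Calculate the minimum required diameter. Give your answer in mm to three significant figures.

d ≈ 98.5 mm

Required P_cr = n·P = 3.2 × 107 = 342.4 kN
L_e = K·L = 2 × 1.87 = 3.740 m
Required I = P_cr·L_e²/(π²E) = 3.424×10^5 × 3.740² / (π² × 1.05×10^11) = 4.622×10^-6 m⁴
I_req = 4.622×10^6 mm⁴
Solid circle: I = πd⁴/64  ⇒  d = (64I/π)^(1/4) = (64×4.622×10^6/π)^(1/4) = 98.5 mm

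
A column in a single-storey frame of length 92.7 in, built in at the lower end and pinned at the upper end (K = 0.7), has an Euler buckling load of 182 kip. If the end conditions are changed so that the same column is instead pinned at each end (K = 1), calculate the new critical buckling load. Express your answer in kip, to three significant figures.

P_cr ∝ 1/K², so P_cr,new = P_cr,old × (K_old/K_new)² = 182 × (0.7/1)²
= 182 × 0.4900 = 89.2 kip

P_cr ≈ 89.2 kip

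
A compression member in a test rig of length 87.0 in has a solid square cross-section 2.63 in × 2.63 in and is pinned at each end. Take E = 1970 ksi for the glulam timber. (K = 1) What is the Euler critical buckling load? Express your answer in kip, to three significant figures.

P_cr ≈ 10.2 kip

I = a⁴/12 = 2.63⁴/12 = 3.987 in⁴
Effective length L_e = K·L = 1 × 87.0 = 87.00 in
P_cr = π²EI / L_e² = π² × 1970×10³ × 3.987 / 87.00² = 1.024×10^4 lb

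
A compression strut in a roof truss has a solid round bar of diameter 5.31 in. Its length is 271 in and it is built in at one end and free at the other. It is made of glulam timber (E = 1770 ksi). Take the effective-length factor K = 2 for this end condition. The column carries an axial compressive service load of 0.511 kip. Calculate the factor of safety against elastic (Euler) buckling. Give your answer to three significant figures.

I = πd⁴/64 = π×5.31⁴/64 = 39.03 in⁴
Effective length L_e = K·L = 2 × 271 = 542.0 in
P_cr = π²EI / L_e² = π² × 1770×10³ × 39.03 / 542.0² = 2.321×10^3 lb
Factor of safety n = P_cr / P = 2.3207 / 0.511 = 4.54

n ≈ 4.54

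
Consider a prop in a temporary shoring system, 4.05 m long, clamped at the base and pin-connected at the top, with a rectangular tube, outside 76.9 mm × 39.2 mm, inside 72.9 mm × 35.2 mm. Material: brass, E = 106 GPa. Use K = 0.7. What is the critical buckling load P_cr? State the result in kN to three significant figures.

Weak-axis I_min = (h_o·b_o³ − h_i·b_i³)/12 with b_o = 39.2, b_i = 35.20 mm (shorter outer/inner sides).
I_min = (76.9×39.2³ − 72.90×35.20³)/12 = 1.211×10^5 mm⁴
I = 1.211×10^5 mm⁴ = 1.211×10^-7 m⁴
Effective length L_e = K·L = 0.7 × 4.05 = 2.835 m
P_cr = π²EI / L_e² = π² × 106×10⁹ × 1.211×10^-7 / 2.835² = 1.576×10^4 N

P_cr ≈ 15.8 kN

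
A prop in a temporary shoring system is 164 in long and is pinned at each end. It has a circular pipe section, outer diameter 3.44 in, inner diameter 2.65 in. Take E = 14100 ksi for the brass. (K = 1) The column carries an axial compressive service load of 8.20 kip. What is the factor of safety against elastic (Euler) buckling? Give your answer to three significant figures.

d_o = 3.44 in, d_i = 2.65 in
I = π(d_o⁴ − d_i⁴)/64 = π(3.44⁴ − 2.650⁴)/64 = 4.453 in⁴
Effective length L_e = K·L = 1 × 164 = 164.0 in
P_cr = π²EI / L_e² = π² × 14100×10³ × 4.453 / 164.0² = 2.304×10^4 lb
Factor of safety n = P_cr / P = 23.041 / 8.20 = 2.81

n ≈ 2.81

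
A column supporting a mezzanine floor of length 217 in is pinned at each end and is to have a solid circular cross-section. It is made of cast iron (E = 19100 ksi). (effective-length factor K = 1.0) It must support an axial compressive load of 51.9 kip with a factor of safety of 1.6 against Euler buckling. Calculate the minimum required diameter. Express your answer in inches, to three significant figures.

d ≈ 4.53 in

Required P_cr = n·P = 1.6 × 51.9 = 83.04 kip
L_e = K·L = 1 × 217 = 217.0 in
Required I = P_cr·L_e²/(π²E) = 8.304×10^4 × 217.0² / (π² × 1.91×10^7) = 20.74 in⁴
Solid circle: I = πd⁴/64  ⇒  d = (64I/π)^(1/4) = (64×20.74/π)^(1/4) = 4.53 in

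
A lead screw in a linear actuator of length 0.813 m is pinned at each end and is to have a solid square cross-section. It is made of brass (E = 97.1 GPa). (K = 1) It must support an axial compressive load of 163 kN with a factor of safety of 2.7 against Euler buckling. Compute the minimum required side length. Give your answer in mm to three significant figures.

Required P_cr = n·P = 2.7 × 163 = 440.1 kN
L_e = K·L = 1 × 0.813 = 0.8130 m
Required I = P_cr·L_e²/(π²E) = 4.401×10^5 × 0.8130² / (π² × 9.71×10^10) = 3.035×10^-7 m⁴
I_req = 3.035×10^5 mm⁴
Solid square: I = a⁴/12  ⇒  a = (12I)^(1/4) = (12×3.035×10^5)^(1/4) = 43.7 mm

a ≈ 43.7 mm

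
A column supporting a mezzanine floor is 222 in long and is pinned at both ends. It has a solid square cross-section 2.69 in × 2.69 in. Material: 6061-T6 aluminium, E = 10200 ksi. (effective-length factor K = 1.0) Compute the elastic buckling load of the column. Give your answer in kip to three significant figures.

I = a⁴/12 = 2.69⁴/12 = 4.363 in⁴
Effective length L_e = K·L = 1 × 222 = 222.0 in
P_cr = π²EI / L_e² = π² × 10200×10³ × 4.363 / 222.0² = 8.913×10^3 lb

P_cr ≈ 8.91 kip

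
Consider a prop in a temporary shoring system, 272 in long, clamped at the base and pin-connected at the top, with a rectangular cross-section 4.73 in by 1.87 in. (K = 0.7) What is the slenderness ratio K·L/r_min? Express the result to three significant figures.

Buckling occurs about the weak axis: I_min = h·b³/12 with b = 1.87 in (the shorter side).
I_min = 4.73×1.87³/12 = 2.578 in⁴
A = 8.845 in²;  r_min = √(I/A) = √(2.578/8.845) = 0.5398 in
L_e = K·L = 0.7 × 272 = 190.4 in
λ = L_e / r_min = 190.40 / 0.5398 = 353

λ ≈ 353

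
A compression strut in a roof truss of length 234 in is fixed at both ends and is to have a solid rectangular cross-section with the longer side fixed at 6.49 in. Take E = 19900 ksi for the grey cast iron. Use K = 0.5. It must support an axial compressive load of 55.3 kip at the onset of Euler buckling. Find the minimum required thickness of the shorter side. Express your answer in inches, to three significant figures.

L_e = K·L = 0.5 × 234 = 117.0 in
Required I = P_cr·L_e²/(π²E) = 5.530×10^4 × 117.0² / (π² × 1.99×10^7) = 3.854 in⁴
Rectangle, weak axis: I_min = h·b³/12 with h = 6.49 in fixed  ⇒  b = (12I/h)^(1/3) = 1.92 in

b ≈ 1.92 in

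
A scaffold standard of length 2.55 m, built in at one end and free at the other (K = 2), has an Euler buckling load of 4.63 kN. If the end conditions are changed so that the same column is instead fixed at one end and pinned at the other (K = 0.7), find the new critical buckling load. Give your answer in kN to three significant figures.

P_cr ≈ 37.8 kN

P_cr ∝ 1/K², so P_cr,new = P_cr,old × (K_old/K_new)² = 4.63 × (2/0.7)²
= 4.63 × 8.163 = 37.8 kN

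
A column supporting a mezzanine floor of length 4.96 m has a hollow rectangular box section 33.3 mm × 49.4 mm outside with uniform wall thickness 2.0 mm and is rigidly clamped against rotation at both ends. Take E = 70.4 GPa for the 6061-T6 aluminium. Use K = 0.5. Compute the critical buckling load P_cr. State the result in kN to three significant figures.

P_cr ≈ 6.42 kN

Inner dimensions: h_i = 49.4 − 2×2.0 = 45.40 mm, b_i = 33.3 − 2×2.0 = 29.30 mm
Weak-axis I_min = (h_o·b_o³ − h_i·b_i³)/12 with b_o = 33.3, b_i = 29.30 mm (shorter outer/inner sides).
I_min = (49.4×33.3³ − 45.40×29.30³)/12 = 5.685×10^4 mm⁴
I = 5.685×10^4 mm⁴ = 5.685×10^-8 m⁴
Effective length L_e = K·L = 0.5 × 4.96 = 2.480 m
P_cr = π²EI / L_e² = π² × 70.4×10⁹ × 5.685×10^-8 / 2.480² = 6.422×10^3 N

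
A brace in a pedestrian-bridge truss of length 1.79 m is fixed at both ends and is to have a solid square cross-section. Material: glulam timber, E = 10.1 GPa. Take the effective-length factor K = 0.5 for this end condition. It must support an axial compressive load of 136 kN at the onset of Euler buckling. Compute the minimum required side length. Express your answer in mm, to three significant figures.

L_e = K·L = 0.5 × 1.79 = 0.8950 m
Required I = P_cr·L_e²/(π²E) = 1.360×10^5 × 0.8950² / (π² × 1.01×10^10) = 1.093×10^-6 m⁴
I_req = 1.093×10^6 mm⁴
Solid square: I = a⁴/12  ⇒  a = (12I)^(1/4) = (12×1.093×10^6)^(1/4) = 60.2 mm

a ≈ 60.2 mm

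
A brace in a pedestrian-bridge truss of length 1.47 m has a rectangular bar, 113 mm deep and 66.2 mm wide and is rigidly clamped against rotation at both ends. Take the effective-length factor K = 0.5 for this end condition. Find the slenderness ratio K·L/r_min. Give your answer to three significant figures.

λ ≈ 38.5

For a rectangle r_min = b/√12 = 66.2/√12 = 19.11 mm
L_e = K·L = 0.5 × 1.47 m = 0.7350 m = 735.00 mm
λ = L_e / r_min = 735.00 / 19.11 = 38.5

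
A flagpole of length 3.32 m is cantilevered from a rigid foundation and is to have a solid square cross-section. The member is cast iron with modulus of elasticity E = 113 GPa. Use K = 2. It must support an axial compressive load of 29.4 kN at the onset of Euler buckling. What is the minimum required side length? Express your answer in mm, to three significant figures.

L_e = K·L = 2 × 3.32 = 6.640 m
Required I = P_cr·L_e²/(π²E) = 2.940×10^4 × 6.640² / (π² × 1.13×10^11) = 1.162×10^-6 m⁴
I_req = 1.162×10^6 mm⁴
Solid square: I = a⁴/12  ⇒  a = (12I)^(1/4) = (12×1.162×10^6)^(1/4) = 61.1 mm

a ≈ 61.1 mm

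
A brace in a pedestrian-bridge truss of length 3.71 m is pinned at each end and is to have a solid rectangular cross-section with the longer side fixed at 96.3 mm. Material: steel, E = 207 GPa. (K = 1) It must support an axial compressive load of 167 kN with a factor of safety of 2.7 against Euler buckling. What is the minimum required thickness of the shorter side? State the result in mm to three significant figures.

Required P_cr = n·P = 2.7 × 167 = 450.9 kN
L_e = K·L = 1 × 3.71 = 3.710 m
Required I = P_cr·L_e²/(π²E) = 4.509×10^5 × 3.710² / (π² × 2.07×10^11) = 3.038×10^-6 m⁴
I_req = 3.038×10^6 mm⁴
Rectangle, weak axis: I_min = h·b³/12 with h = 96.3 mm fixed  ⇒  b = (12I/h)^(1/3) = 72.3 mm

b ≈ 72.3 mm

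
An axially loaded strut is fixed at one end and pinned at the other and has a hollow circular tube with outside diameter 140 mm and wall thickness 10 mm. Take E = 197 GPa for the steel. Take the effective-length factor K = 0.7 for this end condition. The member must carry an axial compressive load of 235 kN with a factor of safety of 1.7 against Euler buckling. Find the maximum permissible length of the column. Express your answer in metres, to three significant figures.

Inner diameter d_i = 140 − 2×10 = 120.0 mm
I = π(d_o⁴ − d_i⁴)/64 = π(140⁴ − 120.0⁴)/64 = 8.679×10^6 mm⁴
I = 8.679×10^-6 m⁴
Required critical load P_cr = n·P = 1.7 × 235 = 399.5 kN = 3.995×10^5 N
From P_cr = π²EI/(K·L)²:  L = (1/K)·√(π²EI/P_cr) = (1/0.7)·√(π²×1.97×10^11×8.679×10^-6/3.995×10^5)
L = 9.28 m

L_max ≈ 9.28 m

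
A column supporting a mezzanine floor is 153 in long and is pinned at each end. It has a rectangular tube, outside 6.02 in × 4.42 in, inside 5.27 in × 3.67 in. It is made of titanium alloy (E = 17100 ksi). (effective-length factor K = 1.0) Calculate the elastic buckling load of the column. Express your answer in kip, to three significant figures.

Weak-axis I_min = (h_o·b_o³ − h_i·b_i³)/12 with b_o = 4.42, b_i = 3.670 in (shorter outer/inner sides).
I_min = (6.02×4.42³ − 5.270×3.670³)/12 = 21.61 in⁴
Effective length L_e = K·L = 1 × 153 = 153.0 in
P_cr = π²EI / L_e² = π² × 17100×10³ × 21.61 / 153.0² = 1.558×10^5 lb

P_cr ≈ 156 kip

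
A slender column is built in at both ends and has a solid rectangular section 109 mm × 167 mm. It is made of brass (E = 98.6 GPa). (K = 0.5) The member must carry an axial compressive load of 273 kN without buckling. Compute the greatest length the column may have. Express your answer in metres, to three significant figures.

L_max ≈ 16.0 m

Buckling occurs about the weak axis: I_min = h·b³/12 with b = 109 mm (the shorter side).
I_min = 167×109³/12 = 1.802×10^7 mm⁴
I = 1.802×10^-5 m⁴
At the buckling limit P_cr = P = 2.730×10^5 N
From P_cr = π²EI/(K·L)²:  L = (1/K)·√(π²EI/P_cr) = (1/0.5)·√(π²×9.86×10^10×1.802×10^-5/2.730×10^5)
L = 16.0 m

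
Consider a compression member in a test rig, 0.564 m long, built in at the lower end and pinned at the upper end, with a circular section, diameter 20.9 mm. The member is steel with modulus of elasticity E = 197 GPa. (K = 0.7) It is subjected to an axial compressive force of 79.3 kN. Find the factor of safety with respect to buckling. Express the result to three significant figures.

n ≈ 1.47

I = πd⁴/64 = π×20.9⁴/64 = 9.366×10^3 mm⁴
I = 9.366×10^3 mm⁴ = 9.366×10^-9 m⁴
Effective length L_e = K·L = 0.7 × 0.564 = 0.3948 m
P_cr = π²EI / L_e² = π² × 197×10⁹ × 9.366×10^-9 / 0.3948² = 1.168×10^5 N
Factor of safety n = P_cr / P = 116.83 / 79.3 = 1.47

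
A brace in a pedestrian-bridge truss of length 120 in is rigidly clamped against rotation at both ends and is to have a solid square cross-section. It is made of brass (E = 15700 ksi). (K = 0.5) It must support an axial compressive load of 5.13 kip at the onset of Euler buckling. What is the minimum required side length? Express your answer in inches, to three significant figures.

a ≈ 1.09 in

L_e = K·L = 0.5 × 120 = 60.00 in
Required I = P_cr·L_e²/(π²E) = 5.130×10^3 × 60.00² / (π² × 1.57×10^7) = 0.1192 in⁴
Solid square: I = a⁴/12  ⇒  a = (12I)^(1/4) = (12×0.1192)^(1/4) = 1.09 in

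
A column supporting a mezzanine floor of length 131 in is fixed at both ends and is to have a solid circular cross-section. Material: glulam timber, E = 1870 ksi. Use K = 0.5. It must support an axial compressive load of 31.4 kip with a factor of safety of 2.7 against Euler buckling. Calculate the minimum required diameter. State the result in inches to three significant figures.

d ≈ 4.48 in

Required P_cr = n·P = 2.7 × 31.4 = 84.78 kip
L_e = K·L = 0.5 × 131 = 65.50 in
Required I = P_cr·L_e²/(π²E) = 8.478×10^4 × 65.50² / (π² × 1.87×10^6) = 19.71 in⁴
Solid circle: I = πd⁴/64  ⇒  d = (64I/π)^(1/4) = (64×19.71/π)^(1/4) = 4.48 in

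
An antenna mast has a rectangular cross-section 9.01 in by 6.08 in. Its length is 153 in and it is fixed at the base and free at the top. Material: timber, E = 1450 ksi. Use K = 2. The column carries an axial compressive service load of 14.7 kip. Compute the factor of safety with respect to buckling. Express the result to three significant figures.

n ≈ 1.75

Buckling occurs about the weak axis: I_min = h·b³/12 with b = 6.08 in (the shorter side).
I_min = 9.01×6.08³/12 = 168.8 in⁴
Effective length L_e = K·L = 2 × 153 = 306.0 in
P_cr = π²EI / L_e² = π² × 1450×10³ × 168.8 / 306.0² = 2.579×10^4 lb
Factor of safety n = P_cr / P = 25.792 / 14.7 = 1.75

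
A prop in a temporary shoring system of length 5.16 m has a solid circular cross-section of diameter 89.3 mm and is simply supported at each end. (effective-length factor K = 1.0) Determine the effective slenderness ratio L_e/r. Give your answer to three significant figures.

For a solid circle r = d/4 = 89.3/4 = 22.32 mm
L_e = K·L = 1 × 5.16 m = 5.160 m = 5160.0 mm
λ = L_e / r_min = 5160.0 / 22.32 = 231

λ ≈ 231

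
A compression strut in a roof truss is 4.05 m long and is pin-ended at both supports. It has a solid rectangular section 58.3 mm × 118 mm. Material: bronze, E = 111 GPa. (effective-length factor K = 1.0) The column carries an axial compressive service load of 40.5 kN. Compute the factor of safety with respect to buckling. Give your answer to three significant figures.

n ≈ 3.21

Buckling occurs about the weak axis: I_min = h·b³/12 with b = 58.3 mm (the shorter side).
I_min = 118×58.3³/12 = 1.949×10^6 mm⁴
I = 1.949×10^6 mm⁴ = 1.949×10^-6 m⁴
Effective length L_e = K·L = 1 × 4.05 = 4.050 m
P_cr = π²EI / L_e² = π² × 111×10⁹ × 1.949×10^-6 / 4.050² = 1.301×10^5 N
Factor of safety n = P_cr / P = 130.14 / 40.5 = 3.21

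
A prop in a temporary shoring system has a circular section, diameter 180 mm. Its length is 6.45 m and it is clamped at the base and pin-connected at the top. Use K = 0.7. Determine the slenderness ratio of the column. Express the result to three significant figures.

I = πd⁴/64 = π×180⁴/64 = 5.153×10^7 mm⁴
A = 2.545×10^4 mm²;  r_min = √(I/A) = √(5.153×10^7/2.545×10^4) = 45.00 mm
L_e = K·L = 0.7 × 6.45 m = 4.515 m = 4515.0 mm
λ = L_e / r_min = 4515.0 / 45.00 = 100

λ ≈ 100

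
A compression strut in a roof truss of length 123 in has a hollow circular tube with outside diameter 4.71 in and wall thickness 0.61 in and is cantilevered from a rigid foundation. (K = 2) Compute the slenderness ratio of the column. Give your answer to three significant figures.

λ ≈ 168

Inner diameter d_i = 4.71 − 2×0.61 = 3.490 in
I = π(d_o⁴ − d_i⁴)/64 = π(4.71⁴ − 3.490⁴)/64 = 16.88 in⁴
A = 7.857 in²;  r_min = √(I/A) = √(16.88/7.857) = 1.466 in
L_e = K·L = 2 × 123 = 246.0 in
λ = L_e / r_min = 246.00 / 1.466 = 168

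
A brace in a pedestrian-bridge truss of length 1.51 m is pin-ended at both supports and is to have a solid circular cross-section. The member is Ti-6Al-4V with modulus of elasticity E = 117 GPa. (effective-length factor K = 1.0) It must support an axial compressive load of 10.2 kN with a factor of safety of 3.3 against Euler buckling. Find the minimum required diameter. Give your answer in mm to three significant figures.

d ≈ 34.1 mm

Required P_cr = n·P = 3.3 × 10.2 = 33.66 kN
L_e = K·L = 1 × 1.51 = 1.510 m
Required I = P_cr·L_e²/(π²E) = 3.366×10^4 × 1.510² / (π² × 1.17×10^11) = 6.646×10^-8 m⁴
I_req = 6.646×10^4 mm⁴
Solid circle: I = πd⁴/64  ⇒  d = (64I/π)^(1/4) = (64×6.646×10^4/π)^(1/4) = 34.1 mm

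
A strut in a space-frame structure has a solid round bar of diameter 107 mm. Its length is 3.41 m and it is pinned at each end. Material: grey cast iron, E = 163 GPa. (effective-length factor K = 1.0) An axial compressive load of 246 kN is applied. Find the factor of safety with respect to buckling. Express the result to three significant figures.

I = πd⁴/64 = π×107⁴/64 = 6.434×10^6 mm⁴
I = 6.434×10^6 mm⁴ = 6.434×10^-6 m⁴
Effective length L_e = K·L = 1 × 3.41 = 3.410 m
P_cr = π²EI / L_e² = π² × 163×10⁹ × 6.434×10^-6 / 3.410² = 8.902×10^5 N
Factor of safety n = P_cr / P = 890.19 / 246 = 3.62

n ≈ 3.62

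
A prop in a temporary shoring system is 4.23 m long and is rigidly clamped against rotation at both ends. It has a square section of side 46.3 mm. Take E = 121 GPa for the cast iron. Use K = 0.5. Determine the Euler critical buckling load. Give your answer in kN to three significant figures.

P_cr ≈ 102 kN

I = a⁴/12 = 46.3⁴/12 = 3.830×10^5 mm⁴
I = 3.830×10^5 mm⁴ = 3.830×10^-7 m⁴
Effective length L_e = K·L = 0.5 × 4.23 = 2.115 m
P_cr = π²EI / L_e² = π² × 121×10⁹ × 3.830×10^-7 / 2.115² = 1.022×10^5 N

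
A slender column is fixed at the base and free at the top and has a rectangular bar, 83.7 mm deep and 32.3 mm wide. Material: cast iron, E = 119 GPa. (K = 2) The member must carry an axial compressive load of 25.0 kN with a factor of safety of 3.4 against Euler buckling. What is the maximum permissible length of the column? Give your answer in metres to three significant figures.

L_max ≈ 0.901 m

Buckling occurs about the weak axis: I_min = h·b³/12 with b = 32.3 mm (the shorter side).
I_min = 83.7×32.3³/12 = 2.350×10^5 mm⁴
I = 2.350×10^-7 m⁴
Required critical load P_cr = n·P = 3.4 × 25.0 = 85.00 kN = 8.500×10^4 N
From P_cr = π²EI/(K·L)²:  L = (1/K)·√(π²EI/P_cr) = (1/2)·√(π²×1.19×10^11×2.350×10^-7/8.500×10^4)
L = 0.901 m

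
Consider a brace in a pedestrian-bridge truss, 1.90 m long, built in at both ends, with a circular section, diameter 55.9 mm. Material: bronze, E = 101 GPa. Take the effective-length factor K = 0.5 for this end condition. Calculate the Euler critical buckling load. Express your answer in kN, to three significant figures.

I = πd⁴/64 = π×55.9⁴/64 = 4.793×10^5 mm⁴
I = 4.793×10^5 mm⁴ = 4.793×10^-7 m⁴
Effective length L_e = K·L = 0.5 × 1.90 = 0.9500 m
P_cr = π²EI / L_e² = π² × 101×10⁹ × 4.793×10^-7 / 0.9500² = 5.294×10^5 N

P_cr ≈ 529 kN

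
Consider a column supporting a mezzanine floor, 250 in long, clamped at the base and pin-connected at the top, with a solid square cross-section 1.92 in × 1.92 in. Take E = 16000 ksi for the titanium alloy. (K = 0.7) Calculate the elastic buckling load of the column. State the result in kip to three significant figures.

I = a⁴/12 = 1.92⁴/12 = 1.132 in⁴
Effective length L_e = K·L = 0.7 × 250 = 175.0 in
P_cr = π²EI / L_e² = π² × 16000×10³ × 1.132 / 175.0² = 5.839×10^3 lb

P_cr ≈ 5.84 kip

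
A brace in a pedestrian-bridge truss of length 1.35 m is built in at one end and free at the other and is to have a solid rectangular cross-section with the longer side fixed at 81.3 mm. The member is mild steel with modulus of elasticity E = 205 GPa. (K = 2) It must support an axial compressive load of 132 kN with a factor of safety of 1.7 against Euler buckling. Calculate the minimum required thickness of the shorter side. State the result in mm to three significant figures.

b ≈ 49.2 mm

Required P_cr = n·P = 1.7 × 132 = 224.4 kN
L_e = K·L = 2 × 1.35 = 2.700 m
Required I = P_cr·L_e²/(π²E) = 2.244×10^5 × 2.700² / (π² × 2.05×10^11) = 8.085×10^-7 m⁴
I_req = 8.085×10^5 mm⁴
Rectangle, weak axis: I_min = h·b³/12 with h = 81.3 mm fixed  ⇒  b = (12I/h)^(1/3) = 49.2 mm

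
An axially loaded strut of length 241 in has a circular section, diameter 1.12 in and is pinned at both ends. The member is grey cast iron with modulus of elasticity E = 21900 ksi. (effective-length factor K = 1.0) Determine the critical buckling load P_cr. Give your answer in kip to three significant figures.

I = πd⁴/64 = π×1.12⁴/64 = 7.724×10^-2 in⁴
Effective length L_e = K·L = 1 × 241 = 241.0 in
P_cr = π²EI / L_e² = π² × 21900×10³ × 7.724×10^-2 / 241.0² = 287.4 lb

P_cr ≈ 0.287 kip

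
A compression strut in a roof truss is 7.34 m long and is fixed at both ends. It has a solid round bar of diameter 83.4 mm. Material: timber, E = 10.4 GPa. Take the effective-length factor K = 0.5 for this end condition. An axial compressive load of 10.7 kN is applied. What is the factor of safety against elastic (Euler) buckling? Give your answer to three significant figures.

I = πd⁴/64 = π×83.4⁴/64 = 2.375×10^6 mm⁴
I = 2.375×10^6 mm⁴ = 2.375×10^-6 m⁴
Effective length L_e = K·L = 0.5 × 7.34 = 3.670 m
P_cr = π²EI / L_e² = π² × 10.4×10⁹ × 2.375×10^-6 / 3.670² = 1.810×10^4 N
Factor of safety n = P_cr / P = 18.098 / 10.7 = 1.69

n ≈ 1.69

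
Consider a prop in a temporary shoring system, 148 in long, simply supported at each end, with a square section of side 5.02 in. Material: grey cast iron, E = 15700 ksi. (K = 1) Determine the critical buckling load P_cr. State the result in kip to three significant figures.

I = a⁴/12 = 5.02⁴/12 = 52.92 in⁴
Effective length L_e = K·L = 1 × 148 = 148.0 in
P_cr = π²EI / L_e² = π² × 15700×10³ × 52.92 / 148.0² = 3.744×10^5 lb

P_cr ≈ 374 kip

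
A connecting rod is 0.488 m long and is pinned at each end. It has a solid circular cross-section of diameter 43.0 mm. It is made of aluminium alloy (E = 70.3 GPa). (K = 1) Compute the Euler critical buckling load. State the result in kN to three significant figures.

P_cr ≈ 489 kN

I = πd⁴/64 = π×43.0⁴/64 = 1.678×10^5 mm⁴
I = 1.678×10^5 mm⁴ = 1.678×10^-7 m⁴
Effective length L_e = K·L = 1 × 0.488 = 0.4880 m
P_cr = π²EI / L_e² = π² × 70.3×10⁹ × 1.678×10^-7 / 0.4880² = 4.889×10^5 N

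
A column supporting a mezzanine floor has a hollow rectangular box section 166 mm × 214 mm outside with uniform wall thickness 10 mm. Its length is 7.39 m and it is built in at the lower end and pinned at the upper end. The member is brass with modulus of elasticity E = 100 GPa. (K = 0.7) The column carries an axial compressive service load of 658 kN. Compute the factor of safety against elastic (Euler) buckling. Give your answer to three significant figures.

n ≈ 1.75

Inner dimensions: h_i = 214 − 2×10 = 194.0 mm, b_i = 166 − 2×10 = 146.0 mm
Weak-axis I_min = (h_o·b_o³ − h_i·b_i³)/12 with b_o = 166, b_i = 146.0 mm (shorter outer/inner sides).
I_min = (214×166³ − 194.0×146.0³)/12 = 3.126×10^7 mm⁴
I = 3.126×10^7 mm⁴ = 3.126×10^-5 m⁴
Effective length L_e = K·L = 0.7 × 7.39 = 5.173 m
P_cr = π²EI / L_e² = π² × 100×10⁹ × 3.126×10^-5 / 5.173² = 1.153×10^6 N
Factor of safety n = P_cr / P = 1153.0 / 658 = 1.75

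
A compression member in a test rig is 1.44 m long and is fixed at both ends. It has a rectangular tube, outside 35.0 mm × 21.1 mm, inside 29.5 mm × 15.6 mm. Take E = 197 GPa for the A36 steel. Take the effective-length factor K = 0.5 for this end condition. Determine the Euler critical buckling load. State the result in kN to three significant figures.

P_cr ≈ 67.8 kN

Weak-axis I_min = (h_o·b_o³ − h_i·b_i³)/12 with b_o = 21.1, b_i = 15.60 mm (shorter outer/inner sides).
I_min = (35.0×21.1³ − 29.50×15.60³)/12 = 1.807×10^4 mm⁴
I = 1.807×10^4 mm⁴ = 1.807×10^-8 m⁴
Effective length L_e = K·L = 0.5 × 1.44 = 0.7200 m
P_cr = π²EI / L_e² = π² × 197×10⁹ × 1.807×10^-8 / 0.7200² = 6.776×10^4 N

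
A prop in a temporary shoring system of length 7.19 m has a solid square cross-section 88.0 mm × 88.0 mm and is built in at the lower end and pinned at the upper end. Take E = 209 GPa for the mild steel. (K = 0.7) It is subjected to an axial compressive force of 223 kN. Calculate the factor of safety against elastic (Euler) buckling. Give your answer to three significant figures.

I = a⁴/12 = 88.0⁴/12 = 4.997×10^6 mm⁴
I = 4.997×10^6 mm⁴ = 4.997×10^-6 m⁴
Effective length L_e = K·L = 0.7 × 7.19 = 5.033 m
P_cr = π²EI / L_e² = π² × 209×10⁹ × 4.997×10^-6 / 5.033² = 4.070×10^5 N
Factor of safety n = P_cr / P = 406.95 / 223 = 1.82

n ≈ 1.82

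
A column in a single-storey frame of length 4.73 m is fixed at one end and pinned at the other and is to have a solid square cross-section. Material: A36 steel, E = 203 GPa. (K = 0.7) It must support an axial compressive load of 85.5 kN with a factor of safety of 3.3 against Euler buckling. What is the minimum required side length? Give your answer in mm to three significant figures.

a ≈ 65.6 mm

Required P_cr = n·P = 3.3 × 85.5 = 282.2 kN
L_e = K·L = 0.7 × 4.73 = 3.311 m
Required I = P_cr·L_e²/(π²E) = 2.821×10^5 × 3.311² / (π² × 2.03×10^11) = 1.544×10^-6 m⁴
I_req = 1.544×10^6 mm⁴
Solid square: I = a⁴/12  ⇒  a = (12I)^(1/4) = (12×1.544×10^6)^(1/4) = 65.6 mm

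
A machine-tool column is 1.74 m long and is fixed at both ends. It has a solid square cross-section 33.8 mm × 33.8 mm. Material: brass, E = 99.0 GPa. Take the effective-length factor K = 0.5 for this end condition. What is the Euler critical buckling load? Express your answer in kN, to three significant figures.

I = a⁴/12 = 33.8⁴/12 = 1.088×10^5 mm⁴
I = 1.088×10^5 mm⁴ = 1.088×10^-7 m⁴
Effective length L_e = K·L = 0.5 × 1.74 = 0.8700 m
P_cr = π²EI / L_e² = π² × 99.0×10⁹ × 1.088×10^-7 / 0.8700² = 1.404×10^5 N

P_cr ≈ 140 kN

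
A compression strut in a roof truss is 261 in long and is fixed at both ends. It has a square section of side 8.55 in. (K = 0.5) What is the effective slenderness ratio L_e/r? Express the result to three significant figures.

For a square r = a/√12 = 8.55/√12 = 2.468 in
L_e = K·L = 0.5 × 261 = 130.5 in
λ = L_e / r_min = 130.50 / 2.468 = 52.9

λ ≈ 52.9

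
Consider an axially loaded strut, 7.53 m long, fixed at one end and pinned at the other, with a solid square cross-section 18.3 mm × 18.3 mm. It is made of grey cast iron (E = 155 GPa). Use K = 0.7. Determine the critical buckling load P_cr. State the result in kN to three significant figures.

I = a⁴/12 = 18.3⁴/12 = 9.346×10^3 mm⁴
I = 9.346×10^3 mm⁴ = 9.346×10^-9 m⁴
Effective length L_e = K·L = 0.7 × 7.53 = 5.271 m
P_cr = π²EI / L_e² = π² × 155×10⁹ × 9.346×10^-9 / 5.271² = 514.6 N

P_cr ≈ 0.515 kN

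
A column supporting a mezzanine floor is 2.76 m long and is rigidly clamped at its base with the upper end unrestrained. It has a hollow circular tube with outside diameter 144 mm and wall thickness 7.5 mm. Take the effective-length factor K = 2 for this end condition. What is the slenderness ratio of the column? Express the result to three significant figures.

Inner diameter d_i = 144 − 2×7.5 = 129.0 mm
I = π(d_o⁴ − d_i⁴)/64 = π(144⁴ − 129.0⁴)/64 = 7.513×10^6 mm⁴
A = 3.216×10^3 mm²;  r_min = √(I/A) = √(7.513×10^6/3.216×10^3) = 48.33 mm
L_e = K·L = 2 × 2.76 m = 5.520 m = 5520.0 mm
λ = L_e / r_min = 5520.0 / 48.33 = 114

λ ≈ 114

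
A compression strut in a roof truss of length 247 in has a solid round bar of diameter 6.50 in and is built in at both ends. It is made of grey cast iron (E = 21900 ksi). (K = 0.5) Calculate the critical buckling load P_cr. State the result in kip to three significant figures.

P_cr ≈ 1240 kip

I = πd⁴/64 = π×6.50⁴/64 = 87.62 in⁴
Effective length L_e = K·L = 0.5 × 247 = 123.5 in
P_cr = π²EI / L_e² = π² × 21900×10³ × 87.62 / 123.5² = 1.242×10^6 lb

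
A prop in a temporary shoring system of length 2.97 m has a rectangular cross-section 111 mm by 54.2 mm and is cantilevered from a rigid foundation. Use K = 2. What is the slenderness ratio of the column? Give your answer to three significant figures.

For a rectangle r_min = b/√12 = 54.2/√12 = 15.65 mm
L_e = K·L = 2 × 2.97 m = 5.940 m = 5940.0 mm
λ = L_e / r_min = 5940.0 / 15.65 = 380

λ ≈ 380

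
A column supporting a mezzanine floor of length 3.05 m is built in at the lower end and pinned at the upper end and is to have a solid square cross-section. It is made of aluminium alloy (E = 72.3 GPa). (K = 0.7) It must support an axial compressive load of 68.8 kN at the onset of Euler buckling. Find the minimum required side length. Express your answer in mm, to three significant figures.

a ≈ 47.9 mm

L_e = K·L = 0.7 × 3.05 = 2.135 m
Required I = P_cr·L_e²/(π²E) = 6.880×10^4 × 2.135² / (π² × 7.23×10^10) = 4.395×10^-7 m⁴
I_req = 4.395×10^5 mm⁴
Solid square: I = a⁴/12  ⇒  a = (12I)^(1/4) = (12×4.395×10^5)^(1/4) = 47.9 mm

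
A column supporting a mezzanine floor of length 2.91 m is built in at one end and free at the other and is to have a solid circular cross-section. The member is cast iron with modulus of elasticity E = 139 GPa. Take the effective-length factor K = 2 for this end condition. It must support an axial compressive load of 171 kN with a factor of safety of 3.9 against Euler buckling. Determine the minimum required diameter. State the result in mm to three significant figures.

d ≈ 135 mm

Required P_cr = n·P = 3.9 × 171 = 666.9 kN
L_e = K·L = 2 × 2.91 = 5.820 m
Required I = P_cr·L_e²/(π²E) = 6.669×10^5 × 5.820² / (π² × 1.39×10^11) = 1.647×10^-5 m⁴
I_req = 1.647×10^7 mm⁴
Solid circle: I = πd⁴/64  ⇒  d = (64I/π)^(1/4) = (64×1.647×10^7/π)^(1/4) = 135 mm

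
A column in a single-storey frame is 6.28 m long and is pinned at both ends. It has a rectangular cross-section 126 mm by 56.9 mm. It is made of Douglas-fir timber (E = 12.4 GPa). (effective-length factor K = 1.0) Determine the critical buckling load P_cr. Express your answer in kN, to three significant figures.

Buckling occurs about the weak axis: I_min = h·b³/12 with b = 56.9 mm (the shorter side).
I_min = 126×56.9³/12 = 1.934×10^6 mm⁴
I = 1.934×10^6 mm⁴ = 1.934×10^-6 m⁴
Effective length L_e = K·L = 1 × 6.28 = 6.280 m
P_cr = π²EI / L_e² = π² × 12.4×10⁹ × 1.934×10^-6 / 6.280² = 6.002×10^3 N

P_cr ≈ 6.00 kN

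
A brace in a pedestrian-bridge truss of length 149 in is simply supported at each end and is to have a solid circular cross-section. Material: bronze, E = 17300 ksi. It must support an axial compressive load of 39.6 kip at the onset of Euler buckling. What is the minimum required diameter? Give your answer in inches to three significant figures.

d ≈ 3.20 in

L_e = K·L = 1 × 149 = 149.0 in
Required I = P_cr·L_e²/(π²E) = 3.960×10^4 × 149.0² / (π² × 1.73×10^7) = 5.149 in⁴
Solid circle: I = πd⁴/64  ⇒  d = (64I/π)^(1/4) = (64×5.149/π)^(1/4) = 3.20 in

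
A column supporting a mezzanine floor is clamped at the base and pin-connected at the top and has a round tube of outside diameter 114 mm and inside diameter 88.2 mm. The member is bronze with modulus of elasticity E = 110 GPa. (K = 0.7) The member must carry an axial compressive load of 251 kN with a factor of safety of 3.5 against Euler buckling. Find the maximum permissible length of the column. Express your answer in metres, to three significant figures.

d_o = 114 mm, d_i = 88.2 mm
I = π(d_o⁴ − d_i⁴)/64 = π(114⁴ − 88.20⁴)/64 = 5.320×10^6 mm⁴
I = 5.320×10^-6 m⁴
Required critical load P_cr = n·P = 3.5 × 251 = 878.5 kN = 8.785×10^5 N
From P_cr = π²EI/(K·L)²:  L = (1/K)·√(π²EI/P_cr) = (1/0.7)·√(π²×1.10×10^11×5.320×10^-6/8.785×10^5)
L = 3.66 m

L_max ≈ 3.66 m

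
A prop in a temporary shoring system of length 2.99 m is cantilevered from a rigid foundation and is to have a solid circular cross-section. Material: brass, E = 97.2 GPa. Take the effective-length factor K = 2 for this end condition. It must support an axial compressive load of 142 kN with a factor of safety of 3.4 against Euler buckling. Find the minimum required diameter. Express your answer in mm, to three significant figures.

Required P_cr = n·P = 3.4 × 142 = 482.8 kN
L_e = K·L = 2 × 2.99 = 5.980 m
Required I = P_cr·L_e²/(π²E) = 4.828×10^5 × 5.980² / (π² × 9.72×10^10) = 1.800×10^-5 m⁴
I_req = 1.800×10^7 mm⁴
Solid circle: I = πd⁴/64  ⇒  d = (64I/π)^(1/4) = (64×1.800×10^7/π)^(1/4) = 138 mm

d ≈ 138 mm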